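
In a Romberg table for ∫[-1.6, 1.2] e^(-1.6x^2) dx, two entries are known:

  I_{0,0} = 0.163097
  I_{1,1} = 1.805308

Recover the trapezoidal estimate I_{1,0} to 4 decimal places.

1.3948

From I_{1,1} = (4·I_{1,0} − I_{0,0})/3, solve for I_{1,0}:
4·I_{1,0} = 3·1.805308 + 0.163097 = 5.579021
I_{1,0} = 1.394755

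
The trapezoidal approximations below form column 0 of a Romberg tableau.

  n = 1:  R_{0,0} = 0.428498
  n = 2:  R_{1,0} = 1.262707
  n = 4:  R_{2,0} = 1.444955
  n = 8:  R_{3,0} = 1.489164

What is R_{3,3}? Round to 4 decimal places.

1.5038

R_{1,1} = (4·1.262707 − 0.428498) / 3 = 1.540777
R_{2,1} = (4·1.444955 − 1.262707) / 3 = 1.505704
R_{3,1} = 1.489164 + (1.489164 − 1.444955)/3 = 1.503900
R_{2,2} = (16·1.505704 − 1.540777) / 15 = 1.503366
R_{3,2} = 1.503900 + (1.503900 − 1.505704)/15 = 1.503780
R_{3,3} = 1.503780 + (1.503780 − 1.503366)/63 = 1.503787
(Column j=1 coincides with Simpson's rule on the same nodes.)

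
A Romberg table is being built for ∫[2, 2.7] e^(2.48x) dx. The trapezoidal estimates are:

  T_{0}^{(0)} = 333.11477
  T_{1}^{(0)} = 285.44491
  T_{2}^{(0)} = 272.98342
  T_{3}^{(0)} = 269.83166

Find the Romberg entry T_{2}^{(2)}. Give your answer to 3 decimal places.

268.781

T_{1}^{(1)} = 285.44491 + (285.44491 − 333.11477)/3 = 269.55496
T_{2}^{(1)} = 272.98342 + (272.98342 − 285.44491)/3 = 268.82959
T_{2}^{(2)} = (16·268.82959 − 269.55496) / 15 = 268.78123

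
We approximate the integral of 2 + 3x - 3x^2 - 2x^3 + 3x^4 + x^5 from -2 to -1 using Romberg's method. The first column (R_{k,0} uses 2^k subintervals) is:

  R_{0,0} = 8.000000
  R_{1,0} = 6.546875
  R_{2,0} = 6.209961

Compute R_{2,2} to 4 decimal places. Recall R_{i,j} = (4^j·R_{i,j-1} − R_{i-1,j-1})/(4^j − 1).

6.1000

Richardson extrapolation on the trapezoidal column (denominator 4−1=3):
R_{1,1} = 6.546875 + (6.546875 − 8.000000)/3 = 6.062500
R_{2,1} = (4·6.209961 − 6.546875) / 3 = 6.097656
R_{2,2} = 6.097656 + (6.097656 − 6.062500)/15 = 6.100000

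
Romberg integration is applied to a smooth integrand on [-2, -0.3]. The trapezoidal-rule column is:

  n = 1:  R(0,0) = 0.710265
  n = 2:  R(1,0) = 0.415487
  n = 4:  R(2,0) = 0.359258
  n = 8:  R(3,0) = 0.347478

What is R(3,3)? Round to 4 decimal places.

R(1,1) = 0.415487 + (0.415487 − 0.710265)/3 = 0.317228
R(2,1) = 0.359258 + (0.359258 − 0.415487)/3 = 0.340515
R(3,1) = 0.347478 + (0.347478 − 0.359258)/3 = 0.343551
R(2,2) = 0.340515 + (0.340515 − 0.317228)/15 = 0.342067
R(3,2) = 0.343551 + (0.343551 − 0.340515)/15 = 0.343753
R(3,3) = (64·0.343753 − 0.342067) / 63 = 0.343780

0.3438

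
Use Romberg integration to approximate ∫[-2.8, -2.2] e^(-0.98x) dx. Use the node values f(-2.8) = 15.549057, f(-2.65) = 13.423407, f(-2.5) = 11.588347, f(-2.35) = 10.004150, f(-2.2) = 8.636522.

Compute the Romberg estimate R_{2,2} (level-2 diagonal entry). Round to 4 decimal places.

7.0536

R_{0,0} (trapezoid, 1 panel, h=0.6000): 7.255674
R_{1,0} (trapezoid, 2 panels, h=0.3000): 7.104341
R_{2,0} (trapezoid, 4 panels, h=0.1500): 7.066304
R_{1,1} = 7.104341 + (7.104341 − 7.255674)/3 = 7.053897
R_{2,1} = 7.066304 + (7.066304 − 7.104341)/3 = 7.053625
R_{2,2} = 7.053625 + (7.053625 − 7.053897)/15 = 7.053607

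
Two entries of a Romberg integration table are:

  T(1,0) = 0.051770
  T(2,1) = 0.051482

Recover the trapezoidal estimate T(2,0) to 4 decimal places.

0.0516

From T(2,1) = (4·T(2,0) − T(1,0))/3, solve for T(2,0):
4·T(2,0) = 3·0.051482 + 0.051770 = 0.206216
T(2,0) = 0.051554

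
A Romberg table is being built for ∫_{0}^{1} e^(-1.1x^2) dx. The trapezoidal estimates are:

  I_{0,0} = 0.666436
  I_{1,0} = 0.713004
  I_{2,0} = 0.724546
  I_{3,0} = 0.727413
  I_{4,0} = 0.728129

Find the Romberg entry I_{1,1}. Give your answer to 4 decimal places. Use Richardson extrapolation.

0.7285

Richardson extrapolation on the trapezoidal column (denominator 4−1=3):
I_{1,1} = (4·0.713004 − 0.666436) / 3 = 0.728527
(Column j=1 coincides with Simpson's rule on the same nodes.)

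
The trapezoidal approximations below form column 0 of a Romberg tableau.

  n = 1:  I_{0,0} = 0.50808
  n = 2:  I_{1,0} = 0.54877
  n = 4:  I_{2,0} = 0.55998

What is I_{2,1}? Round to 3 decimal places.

I_{2,1} = (4·0.55998 − 0.54877) / 3 = 0.56372

0.564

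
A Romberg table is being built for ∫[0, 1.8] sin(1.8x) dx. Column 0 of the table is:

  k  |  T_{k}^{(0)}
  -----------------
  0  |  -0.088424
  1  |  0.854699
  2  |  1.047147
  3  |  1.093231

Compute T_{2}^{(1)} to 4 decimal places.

T_{2}^{(1)} = (4·1.047147 − 0.854699) / 3 = 1.111296

1.1113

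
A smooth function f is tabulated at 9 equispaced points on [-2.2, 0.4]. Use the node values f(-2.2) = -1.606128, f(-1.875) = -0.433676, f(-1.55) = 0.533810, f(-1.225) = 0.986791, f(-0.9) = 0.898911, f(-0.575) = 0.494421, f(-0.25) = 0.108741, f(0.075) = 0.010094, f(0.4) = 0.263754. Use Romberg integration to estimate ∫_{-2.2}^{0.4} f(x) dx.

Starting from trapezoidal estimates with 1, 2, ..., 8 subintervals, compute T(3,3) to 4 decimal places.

T(0,0) (trapezoid, 1 panel, h=2.6000): -1.745086
T(1,0) (trapezoid, 2 panels, h=1.3000): 0.296041
T(2,0) (trapezoid, 4 panels, h=0.6500): 0.565679
T(3,0) (trapezoid, 8 panels, h=0.3250): 0.626569
T(1,1) = 0.296041 + (0.296041 − (-1.745086))/3 = 0.976417
T(2,1) = 0.565679 + (0.565679 − 0.296041)/3 = 0.655558
T(3,1) = 0.626569 + (0.626569 − 0.565679)/3 = 0.646866
T(2,2) = 0.655558 + (0.655558 − 0.976417)/15 = 0.634167
T(3,2) = 0.646866 + (0.646866 − 0.655558)/15 = 0.646287
T(3,3) = 0.646287 + (0.646287 − 0.634167)/63 = 0.646479

0.6465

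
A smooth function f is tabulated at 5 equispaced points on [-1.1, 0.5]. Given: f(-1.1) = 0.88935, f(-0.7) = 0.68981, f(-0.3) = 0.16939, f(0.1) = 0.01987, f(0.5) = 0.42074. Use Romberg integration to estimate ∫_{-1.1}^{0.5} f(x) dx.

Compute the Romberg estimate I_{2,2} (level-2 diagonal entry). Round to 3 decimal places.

I_{0,0} (trapezoid, 1 panel, h=1.6000): 1.04807
I_{1,0} (trapezoid, 2 panels, h=0.8000): 0.65955
I_{2,0} (trapezoid, 4 panels, h=0.4000): 0.61365
I_{1,1} = 0.65955 + (0.65955 − 1.04807)/3 = 0.53004
I_{2,1} = 0.61365 + (0.61365 − 0.65955)/3 = 0.59835
I_{2,2} = 0.59835 + (0.59835 − 0.53004)/15 = 0.60290

0.603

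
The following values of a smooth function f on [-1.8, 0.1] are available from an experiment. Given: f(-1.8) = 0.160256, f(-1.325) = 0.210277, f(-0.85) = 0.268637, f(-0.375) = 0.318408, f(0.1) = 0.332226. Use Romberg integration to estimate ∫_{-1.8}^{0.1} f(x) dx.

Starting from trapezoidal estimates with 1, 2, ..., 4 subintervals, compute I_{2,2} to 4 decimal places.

0.4980

I_{0,0} (trapezoid, 1 panel, h=1.9000): 0.467858
I_{1,0} (trapezoid, 2 panels, h=0.9500): 0.489134
I_{2,0} (trapezoid, 4 panels, h=0.4750): 0.495692
I_{1,1} = 0.489134 + (0.489134 − 0.467858)/3 = 0.496226
I_{2,1} = 0.495692 + (0.495692 − 0.489134)/3 = 0.497878
I_{2,2} = 0.497878 + (0.497878 − 0.496226)/15 = 0.497988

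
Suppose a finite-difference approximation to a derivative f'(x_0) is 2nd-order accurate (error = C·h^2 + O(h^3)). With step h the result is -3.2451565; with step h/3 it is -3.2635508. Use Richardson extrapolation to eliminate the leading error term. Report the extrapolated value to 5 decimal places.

Extrapolated value = (9·A(h/3) − A(h)) / (9 − 1)
= (9·(-3.2635508) − (-3.2451565)) / 8
= -26.1268007 / 8 = -3.2658501

-3.26585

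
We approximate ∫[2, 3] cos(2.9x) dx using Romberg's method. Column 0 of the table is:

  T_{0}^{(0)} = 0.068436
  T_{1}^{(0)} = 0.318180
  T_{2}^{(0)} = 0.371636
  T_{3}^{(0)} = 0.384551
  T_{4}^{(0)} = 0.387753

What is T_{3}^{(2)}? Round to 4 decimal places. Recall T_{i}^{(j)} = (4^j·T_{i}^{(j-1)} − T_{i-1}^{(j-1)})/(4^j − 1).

0.3888

T_{2}^{(1)} = (4·0.371636 − 0.318180) / 3 = 0.389455
T_{3}^{(1)} = 0.384551 + (0.384551 − 0.371636)/3 = 0.388856
T_{3}^{(2)} = 0.388856 + (0.388856 − 0.389455)/15 = 0.388816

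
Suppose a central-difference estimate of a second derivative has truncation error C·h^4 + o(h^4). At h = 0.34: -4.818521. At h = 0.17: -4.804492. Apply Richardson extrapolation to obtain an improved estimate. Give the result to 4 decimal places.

Extrapolated value = (16·A(h/2) − A(h)) / (16 − 1)
= (16·(-4.804492) − (-4.818521)) / 15
= -72.053351 / 15 = -4.803557

-4.8036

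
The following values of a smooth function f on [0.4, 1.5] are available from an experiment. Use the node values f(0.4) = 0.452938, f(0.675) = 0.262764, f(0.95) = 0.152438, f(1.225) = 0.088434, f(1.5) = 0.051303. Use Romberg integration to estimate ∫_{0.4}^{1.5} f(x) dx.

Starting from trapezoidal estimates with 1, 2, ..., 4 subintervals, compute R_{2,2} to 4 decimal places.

R_{0,0} (trapezoid, 1 panel, h=1.1000): 0.277333
R_{1,0} (trapezoid, 2 panels, h=0.5500): 0.222507
R_{2,0} (trapezoid, 4 panels, h=0.2750): 0.207833
R_{1,1} = 0.222507 + (0.222507 − 0.277333)/3 = 0.204232
R_{2,1} = 0.207833 + (0.207833 − 0.222507)/3 = 0.202942
R_{2,2} = 0.202942 + (0.202942 − 0.204232)/15 = 0.202856

0.2029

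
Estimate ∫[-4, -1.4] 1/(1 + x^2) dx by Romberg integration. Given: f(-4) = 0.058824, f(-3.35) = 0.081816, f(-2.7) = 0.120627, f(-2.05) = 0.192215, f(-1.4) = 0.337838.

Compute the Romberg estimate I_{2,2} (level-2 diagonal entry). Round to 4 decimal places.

0.3754

I_{0,0} (trapezoid, 1 panel, h=2.6000): 0.515661
I_{1,0} (trapezoid, 2 panels, h=1.3000): 0.414645
I_{2,0} (trapezoid, 4 panels, h=0.6500): 0.385443
I_{1,1} = 0.414645 + (0.414645 − 0.515661)/3 = 0.380973
I_{2,1} = 0.385443 + (0.385443 − 0.414645)/3 = 0.375709
I_{2,2} = 0.375709 + (0.375709 − 0.380973)/15 = 0.375358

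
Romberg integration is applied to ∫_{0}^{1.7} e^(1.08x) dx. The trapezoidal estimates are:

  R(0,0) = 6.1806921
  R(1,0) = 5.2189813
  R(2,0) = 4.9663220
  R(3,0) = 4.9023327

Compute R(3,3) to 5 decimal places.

4.88093

R(1,1) = 5.2189813 + (5.2189813 − 6.1806921)/3 = 4.8984110
R(2,1) = (4·4.9663220 − 5.2189813) / 3 = 4.8821022
R(3,1) = 4.9023327 + (4.9023327 − 4.9663220)/3 = 4.8810029
R(2,2) = 4.8821022 + (4.8821022 − 4.8984110)/15 = 4.8810149
R(3,2) = 4.8810029 + (4.8810029 − 4.8821022)/15 = 4.8809296
R(3,3) = (64·4.8809296 − 4.8810149) / 63 = 4.8809282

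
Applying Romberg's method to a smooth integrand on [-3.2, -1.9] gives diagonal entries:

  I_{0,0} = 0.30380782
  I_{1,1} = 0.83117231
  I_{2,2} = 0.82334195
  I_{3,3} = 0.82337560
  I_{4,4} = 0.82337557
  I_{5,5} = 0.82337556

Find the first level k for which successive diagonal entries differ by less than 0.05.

k = 2

|I_{1,1} − I_{0,0}| = 0.52736449 ≥ 0.05
|I_{2,2} − I_{1,1}| = 0.00783036 < 0.05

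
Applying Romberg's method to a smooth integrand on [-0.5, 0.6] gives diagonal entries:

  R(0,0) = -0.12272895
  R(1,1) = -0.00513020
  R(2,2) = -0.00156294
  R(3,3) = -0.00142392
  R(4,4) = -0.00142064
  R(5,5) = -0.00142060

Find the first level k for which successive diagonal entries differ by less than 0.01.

|R(1,1) − R(0,0)| = 0.11759875 ≥ 0.01
|R(2,2) − R(1,1)| = 0.00356726 < 0.01

k = 2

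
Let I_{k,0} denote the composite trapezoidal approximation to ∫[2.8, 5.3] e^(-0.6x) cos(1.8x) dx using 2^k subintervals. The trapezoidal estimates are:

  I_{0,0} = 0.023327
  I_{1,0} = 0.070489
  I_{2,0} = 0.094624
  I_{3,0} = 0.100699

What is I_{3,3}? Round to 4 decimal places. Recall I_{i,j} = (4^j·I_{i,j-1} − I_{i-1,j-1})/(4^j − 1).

0.1027

I_{1,1} = (4·0.070489 − 0.023327) / 3 = 0.086210
I_{2,1} = (4·0.094624 − 0.070489) / 3 = 0.102669
I_{3,1} = 0.100699 + (0.100699 − 0.094624)/3 = 0.102724
I_{2,2} = 0.102669 + (0.102669 − 0.086210)/15 = 0.103766
I_{3,2} = (16·0.102724 − 0.102669) / 15 = 0.102728
I_{3,3} = (64·0.102728 − 0.103766) / 63 = 0.102712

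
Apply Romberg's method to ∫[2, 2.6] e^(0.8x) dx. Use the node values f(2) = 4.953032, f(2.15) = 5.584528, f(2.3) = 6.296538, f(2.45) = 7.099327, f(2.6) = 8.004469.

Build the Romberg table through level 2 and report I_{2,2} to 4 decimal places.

3.8143

I_{0,0} (trapezoid, 1 panel, h=0.6000): 3.887250
I_{1,0} (trapezoid, 2 panels, h=0.3000): 3.832587
I_{2,0} (trapezoid, 4 panels, h=0.1500): 3.818872
I_{1,1} = 3.832587 + (3.832587 − 3.887250)/3 = 3.814366
I_{2,1} = 3.818872 + (3.818872 − 3.832587)/3 = 3.814300
I_{2,2} = 3.814300 + (3.814300 − 3.814366)/15 = 3.814296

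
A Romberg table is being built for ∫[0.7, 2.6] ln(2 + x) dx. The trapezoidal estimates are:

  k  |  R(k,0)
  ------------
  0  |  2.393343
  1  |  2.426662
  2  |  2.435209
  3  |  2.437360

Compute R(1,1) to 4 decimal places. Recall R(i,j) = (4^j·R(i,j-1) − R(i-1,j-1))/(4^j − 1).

R(1,1) = (4·2.426662 − 2.393343) / 3 = 2.437768

2.4378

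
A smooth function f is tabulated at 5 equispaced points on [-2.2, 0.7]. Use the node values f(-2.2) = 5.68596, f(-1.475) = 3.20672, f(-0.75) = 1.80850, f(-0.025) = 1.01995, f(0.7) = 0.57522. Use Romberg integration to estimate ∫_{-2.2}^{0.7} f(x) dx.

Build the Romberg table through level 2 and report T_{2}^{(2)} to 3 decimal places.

T_{0}^{(0)} (trapezoid, 1 panel, h=2.9000): 9.07871
T_{1}^{(0)} (trapezoid, 2 panels, h=1.4500): 7.16168
T_{2}^{(0)} (trapezoid, 4 panels, h=0.7250): 6.64518
T_{1}^{(1)} = 7.16168 + (7.16168 − 9.07871)/3 = 6.52267
T_{2}^{(1)} = 6.64518 + (6.64518 − 7.16168)/3 = 6.47301
T_{2}^{(2)} = 6.47301 + (6.47301 − 6.52267)/15 = 6.46970

6.470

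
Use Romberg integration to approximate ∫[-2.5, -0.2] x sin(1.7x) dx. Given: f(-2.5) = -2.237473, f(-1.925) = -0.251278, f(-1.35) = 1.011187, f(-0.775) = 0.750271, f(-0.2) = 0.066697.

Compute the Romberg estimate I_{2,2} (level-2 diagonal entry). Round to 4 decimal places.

I_{0,0} (trapezoid, 1 panel, h=2.3000): -2.496392
I_{1,0} (trapezoid, 2 panels, h=1.1500): -0.085331
I_{2,0} (trapezoid, 4 panels, h=0.5750): 0.244255
I_{1,1} = -0.085331 + (-0.085331 − (-2.496392))/3 = 0.718356
I_{2,1} = 0.244255 + (0.244255 − (-0.085331))/3 = 0.354117
I_{2,2} = 0.354117 + (0.354117 − 0.718356)/15 = 0.329834

0.3298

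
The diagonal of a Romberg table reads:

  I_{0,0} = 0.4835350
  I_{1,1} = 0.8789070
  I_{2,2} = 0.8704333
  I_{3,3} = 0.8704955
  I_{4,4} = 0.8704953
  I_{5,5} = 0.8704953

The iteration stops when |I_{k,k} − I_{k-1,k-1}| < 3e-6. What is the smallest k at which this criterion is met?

|I_{1,1} − I_{0,0}| = 0.3953720 ≥ 3e-6
|I_{2,2} − I_{1,1}| = 0.0084737 ≥ 3e-6
|I_{3,3} − I_{2,2}| = 0.0000622 ≥ 3e-6
|I_{4,4} − I_{3,3}| = 0.0000002 < 3e-6

k = 4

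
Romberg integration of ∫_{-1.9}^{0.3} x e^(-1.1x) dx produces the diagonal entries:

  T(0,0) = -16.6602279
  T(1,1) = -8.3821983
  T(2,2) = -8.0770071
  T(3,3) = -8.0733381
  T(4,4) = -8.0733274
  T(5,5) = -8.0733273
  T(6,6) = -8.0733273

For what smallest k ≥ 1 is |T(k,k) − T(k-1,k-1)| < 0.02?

|T(1,1) − T(0,0)| = 8.2780296 ≥ 0.02
|T(2,2) − T(1,1)| = 0.3051912 ≥ 0.02
|T(3,3) − T(2,2)| = 0.0036690 < 0.02

k = 3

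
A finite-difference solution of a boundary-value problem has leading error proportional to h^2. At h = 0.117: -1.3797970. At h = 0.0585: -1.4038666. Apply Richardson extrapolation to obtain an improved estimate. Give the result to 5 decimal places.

-1.41189

Extrapolated value = (4·A(h/2) − A(h)) / (4 − 1)
= (4·(-1.4038666) − (-1.3797970)) / 3
= -4.2356694 / 3 = -1.4118898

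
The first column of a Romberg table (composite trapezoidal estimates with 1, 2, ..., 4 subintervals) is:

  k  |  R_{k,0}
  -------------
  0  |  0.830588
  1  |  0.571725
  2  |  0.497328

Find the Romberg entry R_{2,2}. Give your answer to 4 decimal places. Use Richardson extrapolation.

0.4717

R_{1,1} = 0.571725 + (0.571725 − 0.830588)/3 = 0.485437
R_{2,1} = 0.497328 + (0.497328 − 0.571725)/3 = 0.472529
R_{2,2} = (16·0.472529 − 0.485437) / 15 = 0.471668
(Column j=1 coincides with Simpson's rule on the same nodes.)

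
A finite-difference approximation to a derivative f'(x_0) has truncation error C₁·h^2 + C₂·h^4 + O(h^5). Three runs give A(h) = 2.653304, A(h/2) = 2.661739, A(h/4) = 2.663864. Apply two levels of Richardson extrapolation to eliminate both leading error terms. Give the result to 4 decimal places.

2.6646

First eliminate the h^2 term (factor 2^2 = 4):
  B₁ = (4·2.661739 − 2.653304)/3 = 2.664551
  B₂ = (4·2.663864 − 2.661739)/3 = 2.664572
Then eliminate the h^4 term (factor 2^4 = 16):
  (16·2.664572 − 2.664551)/15 = 2.664573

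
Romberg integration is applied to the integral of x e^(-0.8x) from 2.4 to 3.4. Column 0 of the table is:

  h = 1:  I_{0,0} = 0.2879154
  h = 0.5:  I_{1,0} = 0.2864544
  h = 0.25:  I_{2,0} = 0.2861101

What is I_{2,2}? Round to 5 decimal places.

0.28600

Richardson extrapolation on the trapezoidal column (denominator 4−1=3):
I_{1,1} = (4·0.2864544 − 0.2879154) / 3 = 0.2859674
I_{2,1} = 0.2861101 + (0.2861101 − 0.2864544)/3 = 0.2859953
I_{2,2} = (16·0.2859953 − 0.2859674) / 15 = 0.2859972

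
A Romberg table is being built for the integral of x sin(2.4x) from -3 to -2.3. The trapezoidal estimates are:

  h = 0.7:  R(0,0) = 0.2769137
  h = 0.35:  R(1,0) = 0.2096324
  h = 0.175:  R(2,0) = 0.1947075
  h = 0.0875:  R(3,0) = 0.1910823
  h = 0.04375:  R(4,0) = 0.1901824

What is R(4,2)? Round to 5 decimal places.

0.18988

R(3,1) = (4·0.1910823 − 0.1947075) / 3 = 0.1898739
R(4,1) = 0.1901824 + (0.1901824 − 0.1910823)/3 = 0.1898824
R(4,2) = (16·0.1898824 − 0.1898739) / 15 = 0.1898830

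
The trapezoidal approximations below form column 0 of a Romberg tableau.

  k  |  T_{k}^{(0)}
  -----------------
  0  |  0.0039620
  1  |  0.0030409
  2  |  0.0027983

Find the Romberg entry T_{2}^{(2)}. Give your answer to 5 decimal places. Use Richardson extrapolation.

0.00272

Richardson extrapolation on the trapezoidal column (denominator 4−1=3):
T_{1}^{(1)} = 0.0030409 + (0.0030409 − 0.0039620)/3 = 0.0027339
T_{2}^{(1)} = 0.0027983 + (0.0027983 − 0.0030409)/3 = 0.0027174
T_{2}^{(2)} = 0.0027174 + (0.0027174 − 0.0027339)/15 = 0.0027163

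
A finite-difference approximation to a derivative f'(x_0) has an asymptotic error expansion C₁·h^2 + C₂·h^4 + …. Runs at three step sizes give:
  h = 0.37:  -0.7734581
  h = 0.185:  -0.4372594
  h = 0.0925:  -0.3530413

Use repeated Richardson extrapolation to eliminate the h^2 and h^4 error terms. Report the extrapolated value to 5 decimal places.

-0.32495

First eliminate the h^2 term (factor 2^2 = 4):
  B₁ = (4·(-0.4372594) − (-0.7734581))/3 = -0.3251932
  B₂ = (4·(-0.3530413) − (-0.4372594))/3 = -0.3249686
Then eliminate the h^4 term (factor 2^4 = 16):
  (16·(-0.3249686) − (-0.3251932))/15 = -0.3249536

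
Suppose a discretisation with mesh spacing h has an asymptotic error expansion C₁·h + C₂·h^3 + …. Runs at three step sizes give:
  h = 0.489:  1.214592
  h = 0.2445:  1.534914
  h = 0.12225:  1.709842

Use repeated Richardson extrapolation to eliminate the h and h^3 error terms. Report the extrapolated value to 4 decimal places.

First eliminate the h term (factor 2^1 = 2):
  B₁ = (2·1.534914 − 1.214592)/1 = 1.855236
  B₂ = (2·1.709842 − 1.534914)/1 = 1.884770
Then eliminate the h^3 term (factor 2^3 = 8):
  (8·1.884770 − 1.855236)/7 = 1.888989

1.8890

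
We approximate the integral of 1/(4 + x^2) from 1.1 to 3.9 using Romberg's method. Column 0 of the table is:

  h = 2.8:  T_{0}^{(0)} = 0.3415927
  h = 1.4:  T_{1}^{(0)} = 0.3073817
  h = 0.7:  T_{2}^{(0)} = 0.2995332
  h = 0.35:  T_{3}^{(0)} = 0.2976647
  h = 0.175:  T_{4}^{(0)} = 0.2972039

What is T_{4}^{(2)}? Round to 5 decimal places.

0.29705

Richardson extrapolation on the trapezoidal column (denominator 4−1=3):
T_{3}^{(1)} = (4·0.2976647 − 0.2995332) / 3 = 0.2970419
T_{4}^{(1)} = (4·0.2972039 − 0.2976647) / 3 = 0.2970503
T_{4}^{(2)} = (16·0.2970503 − 0.2970419) / 15 = 0.2970509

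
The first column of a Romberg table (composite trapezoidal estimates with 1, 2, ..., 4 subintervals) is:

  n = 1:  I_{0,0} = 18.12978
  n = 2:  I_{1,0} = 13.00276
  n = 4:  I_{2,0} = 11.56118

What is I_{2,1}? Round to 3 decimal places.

I_{2,1} = 11.56118 + (11.56118 − 13.00276)/3 = 11.08065

11.081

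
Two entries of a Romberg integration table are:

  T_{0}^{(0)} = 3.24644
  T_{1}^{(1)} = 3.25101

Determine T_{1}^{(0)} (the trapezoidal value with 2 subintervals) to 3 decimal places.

3.250

From T_{1}^{(1)} = (4·T_{1}^{(0)} − T_{0}^{(0)})/3, solve for T_{1}^{(0)}:
4·T_{1}^{(0)} = 3·3.25101 + 3.24644 = 12.99947
T_{1}^{(0)} = 3.24987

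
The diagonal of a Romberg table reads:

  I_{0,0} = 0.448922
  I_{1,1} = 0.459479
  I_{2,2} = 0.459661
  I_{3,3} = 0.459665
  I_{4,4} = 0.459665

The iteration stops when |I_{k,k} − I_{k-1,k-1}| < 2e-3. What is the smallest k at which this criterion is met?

|I_{1,1} − I_{0,0}| = 0.010557 ≥ 2e-3
|I_{2,2} − I_{1,1}| = 0.000182 < 2e-3

k = 2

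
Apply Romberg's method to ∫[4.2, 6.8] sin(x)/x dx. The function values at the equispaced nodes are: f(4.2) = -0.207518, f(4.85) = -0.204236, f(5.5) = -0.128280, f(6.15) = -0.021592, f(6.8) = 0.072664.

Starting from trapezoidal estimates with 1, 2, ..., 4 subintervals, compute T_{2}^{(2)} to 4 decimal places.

-0.2805

T_{0}^{(0)} (trapezoid, 1 panel, h=2.6000): -0.175310
T_{1}^{(0)} (trapezoid, 2 panels, h=1.3000): -0.254419
T_{2}^{(0)} (trapezoid, 4 panels, h=0.6500): -0.273998
T_{1}^{(1)} = -0.254419 + (-0.254419 − (-0.175310))/3 = -0.280789
T_{2}^{(1)} = -0.273998 + (-0.273998 − (-0.254419))/3 = -0.280524
T_{2}^{(2)} = -0.280524 + (-0.280524 − (-0.280789))/15 = -0.280506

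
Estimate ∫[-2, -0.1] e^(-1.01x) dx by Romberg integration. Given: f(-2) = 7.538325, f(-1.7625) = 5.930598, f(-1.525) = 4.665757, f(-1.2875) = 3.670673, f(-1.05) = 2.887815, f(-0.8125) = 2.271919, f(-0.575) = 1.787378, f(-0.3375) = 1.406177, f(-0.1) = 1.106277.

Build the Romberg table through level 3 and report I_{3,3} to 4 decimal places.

I_{0,0} (trapezoid, 1 panel, h=1.9000): 8.212372
I_{1,0} (trapezoid, 2 panels, h=0.9500): 6.849610
I_{2,0} (trapezoid, 4 panels, h=0.4750): 6.490044
I_{3,0} (trapezoid, 8 panels, h=0.2375): 6.398872
I_{1,1} = 6.849610 + (6.849610 − 8.212372)/3 = 6.395356
I_{2,1} = 6.490044 + (6.490044 − 6.849610)/3 = 6.370189
I_{3,1} = 6.398872 + (6.398872 − 6.490044)/3 = 6.368481
I_{2,2} = 6.370189 + (6.370189 − 6.395356)/15 = 6.368511
I_{3,2} = 6.368481 + (6.368481 − 6.370189)/15 = 6.368367
I_{3,3} = 6.368367 + (6.368367 − 6.368511)/63 = 6.368365

6.3684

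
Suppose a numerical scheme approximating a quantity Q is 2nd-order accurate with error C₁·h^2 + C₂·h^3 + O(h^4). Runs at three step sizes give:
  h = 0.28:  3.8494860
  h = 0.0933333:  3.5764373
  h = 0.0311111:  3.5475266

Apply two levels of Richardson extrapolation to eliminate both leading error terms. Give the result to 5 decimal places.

3.54397

First eliminate the h^2 term (factor 3^2 = 9):
  B₁ = (9·3.5764373 − 3.8494860)/8 = 3.5423062
  B₂ = (9·3.5475266 − 3.5764373)/8 = 3.5439128
Then eliminate the h^3 term (factor 3^3 = 27):
  (27·3.5439128 − 3.5423062)/26 = 3.5439746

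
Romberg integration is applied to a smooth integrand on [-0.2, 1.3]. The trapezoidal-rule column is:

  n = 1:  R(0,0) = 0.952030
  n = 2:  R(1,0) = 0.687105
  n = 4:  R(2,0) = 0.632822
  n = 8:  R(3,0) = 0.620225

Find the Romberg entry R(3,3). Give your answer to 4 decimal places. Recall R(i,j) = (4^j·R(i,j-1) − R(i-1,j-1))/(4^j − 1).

Richardson extrapolation on the trapezoidal column (denominator 4−1=3):
R(1,1) = (4·0.687105 − 0.952030) / 3 = 0.598797
R(2,1) = (4·0.632822 − 0.687105) / 3 = 0.614728
R(3,1) = 0.620225 + (0.620225 − 0.632822)/3 = 0.616026
R(2,2) = (16·0.614728 − 0.598797) / 15 = 0.615790
R(3,2) = 0.616026 + (0.616026 − 0.614728)/15 = 0.616113
R(3,3) = 0.616113 + (0.616113 − 0.615790)/63 = 0.616118

0.6161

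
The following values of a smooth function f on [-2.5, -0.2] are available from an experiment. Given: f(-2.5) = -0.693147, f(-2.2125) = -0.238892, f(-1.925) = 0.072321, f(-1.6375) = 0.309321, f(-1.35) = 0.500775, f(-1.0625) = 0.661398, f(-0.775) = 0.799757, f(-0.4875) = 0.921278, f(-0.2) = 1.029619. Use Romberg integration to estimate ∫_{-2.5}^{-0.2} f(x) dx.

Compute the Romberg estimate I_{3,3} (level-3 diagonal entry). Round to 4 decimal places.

0.9294

I_{0,0} (trapezoid, 1 panel, h=2.3000): 0.386943
I_{1,0} (trapezoid, 2 panels, h=1.1500): 0.769363
I_{2,0} (trapezoid, 4 panels, h=0.5750): 0.886126
I_{3,0} (trapezoid, 8 panels, h=0.2875): 0.918331
I_{1,1} = 0.769363 + (0.769363 − 0.386943)/3 = 0.896836
I_{2,1} = 0.886126 + (0.886126 − 0.769363)/3 = 0.925047
I_{3,1} = 0.918331 + (0.918331 − 0.886126)/3 = 0.929066
I_{2,2} = 0.925047 + (0.925047 − 0.896836)/15 = 0.926928
I_{3,2} = 0.929066 + (0.929066 − 0.925047)/15 = 0.929334
I_{3,3} = 0.929334 + (0.929334 − 0.926928)/63 = 0.929372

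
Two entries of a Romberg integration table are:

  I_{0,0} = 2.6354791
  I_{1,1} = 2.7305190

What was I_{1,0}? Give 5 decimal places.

From I_{1,1} = (4·I_{1,0} − I_{0,0})/3, solve for I_{1,0}:
4·I_{1,0} = 3·2.7305190 + 2.6354791 = 10.8270361
I_{1,0} = 2.7067590

2.70676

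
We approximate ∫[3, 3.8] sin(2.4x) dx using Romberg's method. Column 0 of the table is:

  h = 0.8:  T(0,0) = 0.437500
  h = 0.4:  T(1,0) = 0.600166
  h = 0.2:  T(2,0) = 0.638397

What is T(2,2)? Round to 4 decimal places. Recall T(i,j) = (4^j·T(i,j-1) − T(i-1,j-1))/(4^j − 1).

Richardson extrapolation on the trapezoidal column (denominator 4−1=3):
T(1,1) = (4·0.600166 − 0.437500) / 3 = 0.654388
T(2,1) = (4·0.638397 − 0.600166) / 3 = 0.651141
T(2,2) = 0.651141 + (0.651141 − 0.654388)/15 = 0.650925

0.6509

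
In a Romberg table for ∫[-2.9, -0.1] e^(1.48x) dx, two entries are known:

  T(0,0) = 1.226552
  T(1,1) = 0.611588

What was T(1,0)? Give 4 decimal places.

From T(1,1) = (4·T(1,0) − T(0,0))/3, solve for T(1,0):
4·T(1,0) = 3·0.611588 + 1.226552 = 3.061316
T(1,0) = 0.765329

0.7653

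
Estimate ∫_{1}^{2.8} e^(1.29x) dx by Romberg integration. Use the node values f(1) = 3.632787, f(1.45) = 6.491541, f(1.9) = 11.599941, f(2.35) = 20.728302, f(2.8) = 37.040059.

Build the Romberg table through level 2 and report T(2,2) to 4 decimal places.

25.8989

T(0,0) (trapezoid, 1 panel, h=1.8000): 36.605561
T(1,0) (trapezoid, 2 panels, h=0.9000): 28.742728
T(2,0) (trapezoid, 4 panels, h=0.4500): 26.620293
T(1,1) = 28.742728 + (28.742728 − 36.605561)/3 = 26.121784
T(2,1) = 26.620293 + (26.620293 − 28.742728)/3 = 25.912815
T(2,2) = 25.912815 + (25.912815 − 26.121784)/15 = 25.898884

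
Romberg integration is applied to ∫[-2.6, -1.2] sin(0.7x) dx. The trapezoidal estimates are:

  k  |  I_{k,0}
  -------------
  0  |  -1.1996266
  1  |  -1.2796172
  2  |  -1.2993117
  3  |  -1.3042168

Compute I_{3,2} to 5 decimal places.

-1.30585

Richardson extrapolation on the trapezoidal column (denominator 4−1=3):
I_{2,1} = -1.2993117 + (-1.2993117 − (-1.2796172))/3 = -1.3058765
I_{3,1} = (4·(-1.3042168) − (-1.2993117)) / 3 = -1.3058518
I_{3,2} = -1.3058518 + (-1.3058518 − (-1.3058765))/15 = -1.3058502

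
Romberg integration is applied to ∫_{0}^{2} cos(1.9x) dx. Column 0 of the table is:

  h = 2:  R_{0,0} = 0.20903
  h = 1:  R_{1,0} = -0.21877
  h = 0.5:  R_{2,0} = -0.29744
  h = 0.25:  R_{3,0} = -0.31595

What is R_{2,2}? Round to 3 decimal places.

-0.321

R_{1,1} = (4·(-0.21877) − 0.20903) / 3 = -0.36137
R_{2,1} = (4·(-0.29744) − (-0.21877)) / 3 = -0.32366
R_{2,2} = (16·(-0.32366) − (-0.36137)) / 15 = -0.32115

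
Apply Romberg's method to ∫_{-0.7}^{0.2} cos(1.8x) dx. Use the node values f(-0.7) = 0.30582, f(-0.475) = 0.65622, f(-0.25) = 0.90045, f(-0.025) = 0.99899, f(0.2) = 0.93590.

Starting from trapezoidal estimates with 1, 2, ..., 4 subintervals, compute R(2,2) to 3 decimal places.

R(0,0) (trapezoid, 1 panel, h=0.9000): 0.55877
R(1,0) (trapezoid, 2 panels, h=0.4500): 0.68459
R(2,0) (trapezoid, 4 panels, h=0.2250): 0.71472
R(1,1) = 0.68459 + (0.68459 − 0.55877)/3 = 0.72653
R(2,1) = 0.71472 + (0.71472 − 0.68459)/3 = 0.72476
R(2,2) = 0.72476 + (0.72476 − 0.72653)/15 = 0.72464

0.725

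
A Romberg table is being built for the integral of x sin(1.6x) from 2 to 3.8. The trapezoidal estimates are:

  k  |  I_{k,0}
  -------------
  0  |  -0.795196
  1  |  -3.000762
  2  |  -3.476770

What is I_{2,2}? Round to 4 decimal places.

-3.6287

Richardson extrapolation on the trapezoidal column (denominator 4−1=3):
I_{1,1} = (4·(-3.000762) − (-0.795196)) / 3 = -3.735951
I_{2,1} = -3.476770 + (-3.476770 − (-3.000762))/3 = -3.635439
I_{2,2} = (16·(-3.635439) − (-3.735951)) / 15 = -3.628738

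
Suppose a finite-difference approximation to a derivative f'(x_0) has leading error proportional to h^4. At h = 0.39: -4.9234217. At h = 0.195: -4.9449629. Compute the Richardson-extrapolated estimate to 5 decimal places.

-4.94640

Extrapolated value = (16·A(h/2) − A(h)) / (16 − 1)
= (16·(-4.9449629) − (-4.9234217)) / 15
= -74.1959847 / 15 = -4.9463990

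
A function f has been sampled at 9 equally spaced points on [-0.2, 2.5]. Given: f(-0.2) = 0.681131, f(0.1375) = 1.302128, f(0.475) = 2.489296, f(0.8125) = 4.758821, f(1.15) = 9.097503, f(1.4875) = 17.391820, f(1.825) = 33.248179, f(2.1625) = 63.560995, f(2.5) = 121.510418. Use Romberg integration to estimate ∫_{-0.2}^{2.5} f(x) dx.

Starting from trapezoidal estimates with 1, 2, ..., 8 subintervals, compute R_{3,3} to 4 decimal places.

R_{0,0} (trapezoid, 1 panel, h=2.7000): 164.958591
R_{1,0} (trapezoid, 2 panels, h=1.3500): 94.760925
R_{2,0} (trapezoid, 4 panels, h=0.6750): 71.503258
R_{3,0} (trapezoid, 8 panels, h=0.3375): 65.118774
R_{1,1} = 94.760925 + (94.760925 − 164.958591)/3 = 71.361703
R_{2,1} = 71.503258 + (71.503258 − 94.760925)/3 = 63.750702
R_{3,1} = 65.118774 + (65.118774 − 71.503258)/3 = 62.990613
R_{2,2} = 63.750702 + (63.750702 − 71.361703)/15 = 63.243302
R_{3,2} = 62.990613 + (62.990613 − 63.750702)/15 = 62.939940
R_{3,3} = 62.939940 + (62.939940 − 63.243302)/63 = 62.935125

62.9351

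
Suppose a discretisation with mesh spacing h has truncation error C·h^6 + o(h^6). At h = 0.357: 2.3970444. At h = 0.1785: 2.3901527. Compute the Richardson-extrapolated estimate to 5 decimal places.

2.39004

The leading error scales as h^6; refining by a factor of 2 reduces it by 2^6 = 64.
Extrapolated value = (64·A(h/2) − A(h)) / (64 − 1)
= (64·2.3901527 − 2.3970444) / 63
= 150.5727284 / 63 = 2.3900433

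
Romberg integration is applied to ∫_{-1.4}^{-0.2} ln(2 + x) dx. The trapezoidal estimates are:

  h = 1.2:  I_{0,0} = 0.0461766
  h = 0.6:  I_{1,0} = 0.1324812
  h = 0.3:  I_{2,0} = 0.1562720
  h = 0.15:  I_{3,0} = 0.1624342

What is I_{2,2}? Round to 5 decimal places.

0.16440

Richardson extrapolation on the trapezoidal column (denominator 4−1=3):
I_{1,1} = (4·0.1324812 − 0.0461766) / 3 = 0.1612494
I_{2,1} = 0.1562720 + (0.1562720 − 0.1324812)/3 = 0.1642023
I_{2,2} = 0.1642023 + (0.1642023 − 0.1612494)/15 = 0.1643992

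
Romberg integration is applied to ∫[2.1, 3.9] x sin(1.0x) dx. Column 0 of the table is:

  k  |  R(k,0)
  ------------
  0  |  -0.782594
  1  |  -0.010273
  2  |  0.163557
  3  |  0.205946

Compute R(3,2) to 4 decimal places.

0.2200

Richardson extrapolation on the trapezoidal column (denominator 4−1=3):
R(2,1) = 0.163557 + (0.163557 − (-0.010273))/3 = 0.221500
R(3,1) = 0.205946 + (0.205946 − 0.163557)/3 = 0.220076
R(3,2) = (16·0.220076 − 0.221500) / 15 = 0.219981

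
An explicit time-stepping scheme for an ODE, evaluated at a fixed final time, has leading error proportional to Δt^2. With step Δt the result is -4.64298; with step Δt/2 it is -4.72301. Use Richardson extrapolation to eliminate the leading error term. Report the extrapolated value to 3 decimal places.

The leading error scales as Δt^2; refining by a factor of 2 reduces it by 2^2 = 4.
Extrapolated value = (4·A(Δt/2) − A(Δt)) / (4 − 1)
= (4·(-4.72301) − (-4.64298)) / 3
= -14.24906 / 3 = -4.74969

-4.750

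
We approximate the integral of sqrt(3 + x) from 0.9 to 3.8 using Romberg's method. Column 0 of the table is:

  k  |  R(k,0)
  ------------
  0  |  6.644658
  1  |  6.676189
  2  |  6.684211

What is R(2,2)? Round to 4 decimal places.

6.6869

Richardson extrapolation on the trapezoidal column (denominator 4−1=3):
R(1,1) = (4·6.676189 − 6.644658) / 3 = 6.686699
R(2,1) = (4·6.684211 − 6.676189) / 3 = 6.686885
R(2,2) = 6.686885 + (6.686885 − 6.686699)/15 = 6.686897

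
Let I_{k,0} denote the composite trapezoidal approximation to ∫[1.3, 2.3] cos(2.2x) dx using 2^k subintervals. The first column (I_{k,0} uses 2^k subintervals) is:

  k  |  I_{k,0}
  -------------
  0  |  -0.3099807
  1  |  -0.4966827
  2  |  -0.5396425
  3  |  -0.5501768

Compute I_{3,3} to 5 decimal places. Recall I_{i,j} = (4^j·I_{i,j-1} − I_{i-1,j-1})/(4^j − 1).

-0.55367

Richardson extrapolation on the trapezoidal column (denominator 4−1=3):
I_{1,1} = -0.4966827 + (-0.4966827 − (-0.3099807))/3 = -0.5589167
I_{2,1} = -0.5396425 + (-0.5396425 − (-0.4966827))/3 = -0.5539624
I_{3,1} = (4·(-0.5501768) − (-0.5396425)) / 3 = -0.5536882
I_{2,2} = (16·(-0.5539624) − (-0.5589167)) / 15 = -0.5536321
I_{3,2} = (16·(-0.5536882) − (-0.5539624)) / 15 = -0.5536699
I_{3,3} = -0.5536699 + (-0.5536699 − (-0.5536321))/63 = -0.5536705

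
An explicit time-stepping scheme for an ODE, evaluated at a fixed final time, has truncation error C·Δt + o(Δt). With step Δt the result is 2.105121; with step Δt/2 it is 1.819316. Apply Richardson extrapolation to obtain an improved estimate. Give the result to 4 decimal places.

1.5335

Extrapolated value = (2·A(Δt/2) − A(Δt)) / (2 − 1)
= (2·1.819316 − 2.105121) / 1
= 1.533511 / 1 = 1.533511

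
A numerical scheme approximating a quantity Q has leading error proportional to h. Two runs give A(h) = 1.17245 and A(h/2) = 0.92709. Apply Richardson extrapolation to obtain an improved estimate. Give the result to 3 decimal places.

The leading error scales as h; refining by a factor of 2 reduces it by 2^1 = 2.
Extrapolated value = (2·A(h/2) − A(h)) / (2 − 1)
= (2·0.92709 − 1.17245) / 1
= 0.68173 / 1 = 0.68173

0.682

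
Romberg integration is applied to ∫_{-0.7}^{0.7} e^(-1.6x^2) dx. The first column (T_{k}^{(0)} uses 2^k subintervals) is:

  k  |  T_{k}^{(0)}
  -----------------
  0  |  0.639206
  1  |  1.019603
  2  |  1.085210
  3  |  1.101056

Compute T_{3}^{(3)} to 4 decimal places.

Richardson extrapolation on the trapezoidal column (denominator 4−1=3):
T_{1}^{(1)} = 1.019603 + (1.019603 − 0.639206)/3 = 1.146402
T_{2}^{(1)} = 1.085210 + (1.085210 − 1.019603)/3 = 1.107079
T_{3}^{(1)} = (4·1.101056 − 1.085210) / 3 = 1.106338
T_{2}^{(2)} = 1.107079 + (1.107079 − 1.146402)/15 = 1.104457
T_{3}^{(2)} = (16·1.106338 − 1.107079) / 15 = 1.106289
T_{3}^{(3)} = 1.106289 + (1.106289 − 1.104457)/63 = 1.106318

1.1063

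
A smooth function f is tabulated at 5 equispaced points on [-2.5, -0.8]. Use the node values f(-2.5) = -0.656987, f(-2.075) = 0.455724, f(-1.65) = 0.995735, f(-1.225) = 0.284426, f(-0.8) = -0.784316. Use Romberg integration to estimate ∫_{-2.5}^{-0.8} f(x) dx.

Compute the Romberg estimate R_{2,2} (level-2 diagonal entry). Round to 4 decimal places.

0.4825

R_{0,0} (trapezoid, 1 panel, h=1.7000): -1.225108
R_{1,0} (trapezoid, 2 panels, h=0.8500): 0.233821
R_{2,0} (trapezoid, 4 panels, h=0.4250): 0.431474
R_{1,1} = 0.233821 + (0.233821 − (-1.225108))/3 = 0.720131
R_{2,1} = 0.431474 + (0.431474 − 0.233821)/3 = 0.497358
R_{2,2} = 0.497358 + (0.497358 − 0.720131)/15 = 0.482506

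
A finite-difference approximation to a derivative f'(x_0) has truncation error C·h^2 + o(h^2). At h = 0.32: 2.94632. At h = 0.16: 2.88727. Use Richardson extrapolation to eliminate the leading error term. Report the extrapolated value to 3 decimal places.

2.868

The leading error scales as h^2; refining by a factor of 2 reduces it by 2^2 = 4.
Extrapolated value = (4·A(h/2) − A(h)) / (4 − 1)
= (4·2.88727 − 2.94632) / 3
= 8.60276 / 3 = 2.86759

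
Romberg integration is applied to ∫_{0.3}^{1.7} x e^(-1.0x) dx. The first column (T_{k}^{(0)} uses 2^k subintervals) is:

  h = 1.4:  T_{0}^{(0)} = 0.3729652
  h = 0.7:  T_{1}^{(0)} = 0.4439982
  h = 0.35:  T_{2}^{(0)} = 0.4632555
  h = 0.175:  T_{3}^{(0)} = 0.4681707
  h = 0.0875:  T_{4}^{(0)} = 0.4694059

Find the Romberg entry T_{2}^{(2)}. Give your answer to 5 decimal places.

T_{1}^{(1)} = 0.4439982 + (0.4439982 − 0.3729652)/3 = 0.4676759
T_{2}^{(1)} = 0.4632555 + (0.4632555 − 0.4439982)/3 = 0.4696746
T_{2}^{(2)} = (16·0.4696746 − 0.4676759) / 15 = 0.4698078

0.46981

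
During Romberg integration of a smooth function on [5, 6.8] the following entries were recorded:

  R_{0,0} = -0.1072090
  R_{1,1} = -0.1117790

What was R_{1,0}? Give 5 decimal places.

-0.11064

From R_{1,1} = (4·R_{1,0} − R_{0,0})/3, solve for R_{1,0}:
4·R_{1,0} = 3·(-0.1117790) + (-0.1072090) = -0.4425460
R_{1,0} = -0.1106365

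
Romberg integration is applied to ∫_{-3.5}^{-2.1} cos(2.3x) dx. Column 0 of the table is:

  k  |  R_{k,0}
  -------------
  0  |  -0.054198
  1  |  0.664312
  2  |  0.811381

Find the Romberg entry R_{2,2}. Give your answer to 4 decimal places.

R_{1,1} = (4·0.664312 − (-0.054198)) / 3 = 0.903815
R_{2,1} = 0.811381 + (0.811381 − 0.664312)/3 = 0.860404
R_{2,2} = (16·0.860404 − 0.903815) / 15 = 0.857510

0.8575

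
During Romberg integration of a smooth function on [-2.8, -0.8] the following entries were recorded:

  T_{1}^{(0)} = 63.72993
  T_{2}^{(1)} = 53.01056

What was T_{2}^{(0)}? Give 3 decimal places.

55.690

From T_{2}^{(1)} = (4·T_{2}^{(0)} − T_{1}^{(0)})/3, solve for T_{2}^{(0)}:
4·T_{2}^{(0)} = 3·53.01056 + 63.72993 = 222.76161
T_{2}^{(0)} = 55.69040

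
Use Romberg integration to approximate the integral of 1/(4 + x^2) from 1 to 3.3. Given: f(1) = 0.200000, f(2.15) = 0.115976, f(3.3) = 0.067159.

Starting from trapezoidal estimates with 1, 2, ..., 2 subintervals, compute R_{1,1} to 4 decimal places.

0.2802

R_{0,0} (trapezoid, 1 panel, h=2.3000): 0.307233
R_{1,0} (trapezoid, 2 panels, h=1.1500): 0.286989
R_{1,1} = 0.286989 + (0.286989 − 0.307233)/3 = 0.280241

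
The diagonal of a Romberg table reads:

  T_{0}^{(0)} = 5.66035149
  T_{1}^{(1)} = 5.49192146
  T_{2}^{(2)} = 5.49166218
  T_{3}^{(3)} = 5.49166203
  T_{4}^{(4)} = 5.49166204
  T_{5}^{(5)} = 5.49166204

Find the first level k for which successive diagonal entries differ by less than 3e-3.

k = 2

|T_{1}^{(1)} − T_{0}^{(0)}| = 0.16843003 ≥ 3e-3
|T_{2}^{(2)} − T_{1}^{(1)}| = 0.00025928 < 3e-3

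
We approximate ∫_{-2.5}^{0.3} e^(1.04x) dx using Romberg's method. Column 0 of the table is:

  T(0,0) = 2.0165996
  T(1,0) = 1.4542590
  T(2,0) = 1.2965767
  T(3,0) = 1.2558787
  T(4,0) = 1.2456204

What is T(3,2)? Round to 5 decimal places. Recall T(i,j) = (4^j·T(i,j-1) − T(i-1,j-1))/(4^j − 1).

1.24220

T(2,1) = 1.2965767 + (1.2965767 − 1.4542590)/3 = 1.2440159
T(3,1) = (4·1.2558787 − 1.2965767) / 3 = 1.2423127
T(3,2) = (16·1.2423127 − 1.2440159) / 15 = 1.2421992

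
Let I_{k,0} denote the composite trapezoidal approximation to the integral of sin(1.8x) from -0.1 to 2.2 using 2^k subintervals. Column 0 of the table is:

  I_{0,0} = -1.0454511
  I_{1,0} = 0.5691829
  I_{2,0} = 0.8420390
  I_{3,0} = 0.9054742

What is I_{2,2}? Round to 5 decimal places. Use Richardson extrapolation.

Richardson extrapolation on the trapezoidal column (denominator 4−1=3):
I_{1,1} = (4·0.5691829 − (-1.0454511)) / 3 = 1.1073942
I_{2,1} = (4·0.8420390 − 0.5691829) / 3 = 0.9329910
I_{2,2} = 0.9329910 + (0.9329910 − 1.1073942)/15 = 0.9213641

0.92136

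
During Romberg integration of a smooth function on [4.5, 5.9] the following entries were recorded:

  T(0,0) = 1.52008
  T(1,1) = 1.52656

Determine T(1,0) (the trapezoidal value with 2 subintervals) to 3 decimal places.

From T(1,1) = (4·T(1,0) − T(0,0))/3, solve for T(1,0):
4·T(1,0) = 3·1.52656 + 1.52008 = 6.09976
T(1,0) = 1.52494

1.525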